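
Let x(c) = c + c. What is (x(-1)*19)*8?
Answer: -304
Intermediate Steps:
x(c) = 2*c
(x(-1)*19)*8 = ((2*(-1))*19)*8 = -2*19*8 = -38*8 = -304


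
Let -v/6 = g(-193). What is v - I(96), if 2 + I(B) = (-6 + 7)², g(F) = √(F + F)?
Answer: 1 - 6*I*√386 ≈ 1.0 - 117.88*I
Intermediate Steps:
g(F) = √2*√F (g(F) = √(2*F) = √2*√F)
I(B) = -1 (I(B) = -2 + (-6 + 7)² = -2 + 1² = -2 + 1 = -1)
v = -6*I*√386 (v = -6*√2*√(-193) = -6*√2*I*√193 = -6*I*√386 ≈ -117.88*I)
v - I(96) = -6*I*√386 - 1*(-1) = -6*I*√386 + 1 = 1 - 6*I*√386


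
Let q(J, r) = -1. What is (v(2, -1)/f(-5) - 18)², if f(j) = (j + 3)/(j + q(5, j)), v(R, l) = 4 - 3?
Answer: 225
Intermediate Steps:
v(R, l) = 1
f(j) = (3 + j)/(-1 + j) (f(j) = (j + 3)/(j - 1) = (3 + j)/(-1 + j))
(v(2, -1)/f(-5) - 18)² = (1/((3 - 5)/(-1 - 5)) - 18)² = (1/(-2/(-6)) - 18)² = (1/(-⅙*(-2)) - 18)² = (1/(⅓) - 18)² = (1*3 - 18)² = (3 - 18)² = (-15)² = 225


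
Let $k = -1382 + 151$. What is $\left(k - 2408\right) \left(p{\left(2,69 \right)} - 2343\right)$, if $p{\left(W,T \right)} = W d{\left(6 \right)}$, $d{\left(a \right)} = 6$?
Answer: $8482509$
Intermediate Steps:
$k = -1231$
$p{\left(W,T \right)} = 6 W$ ($p{\left(W,T \right)} = W 6 = 6 W$)
$\left(k - 2408\right) \left(p{\left(2,69 \right)} - 2343\right) = \left(-1231 - 2408\right) \left(6 \cdot 2 - 2343\right) = - 3639 \left(12 - 2343\right) = \left(-3639\right) \left(-2331\right) = 8482509$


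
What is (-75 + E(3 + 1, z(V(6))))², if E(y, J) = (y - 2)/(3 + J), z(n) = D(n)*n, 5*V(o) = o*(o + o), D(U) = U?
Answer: 155531640625/27657081 ≈ 5623.6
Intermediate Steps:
V(o) = 2*o²/5 (V(o) = (o*(o + o))/5 = (o*(2*o))/5 = (2*o²)/5 = 2*o²/5)
z(n) = n² (z(n) = n*n = n²)
E(y, J) = (-2 + y)/(3 + J)
(-75 + E(3 + 1, z(V(6))))² = (-75 + (-2 + (3 + 1))/(3 + ((⅖)*6²)²))² = (-75 + (-2 + 4)/(3 + ((⅖)*36)²))² = (-75 + 2/(3 + (72/5)²))² = (-75 + 2/(3 + 5184/25))² = (-75 + 2/(5259/25))² = (-75 + (25/5259)*2)² = (-75 + 50/5259)² = (-394375/5259)² = 155531640625/27657081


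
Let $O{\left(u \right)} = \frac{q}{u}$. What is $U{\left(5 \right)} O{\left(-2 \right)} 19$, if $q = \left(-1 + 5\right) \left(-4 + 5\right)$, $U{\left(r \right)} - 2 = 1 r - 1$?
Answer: $-228$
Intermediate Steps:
$U{\left(r \right)} = 1 + r$ ($U{\left(r \right)} = 2 + \left(1 r - 1\right) = 2 + \left(r - 1\right) = 2 + \left(-1 + r\right) = 1 + r$)
$q = 4$ ($q = 4 \cdot 1 = 4$)
$O{\left(u \right)} = \frac{4}{u}$
$U{\left(5 \right)} O{\left(-2 \right)} 19 = \left(1 + 5\right) \frac{4}{-2} \cdot 19 = 6 \cdot 4 \left(- \frac{1}{2}\right) 19 = 6 \left(-2\right) 19 = \left(-12\right) 19 = -228$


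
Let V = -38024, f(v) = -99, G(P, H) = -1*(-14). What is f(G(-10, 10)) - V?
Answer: 37925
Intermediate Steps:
G(P, H) = 14
f(G(-10, 10)) - V = -99 - 1*(-38024) = -99 + 38024 = 37925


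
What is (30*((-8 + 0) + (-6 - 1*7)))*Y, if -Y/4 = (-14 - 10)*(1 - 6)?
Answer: 302400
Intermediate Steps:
Y = -480 (Y = -4*(-14 - 10)*(1 - 6) = -(-96)*(-5) = -4*120 = -480)
(30*((-8 + 0) + (-6 - 1*7)))*Y = (30*((-8 + 0) + (-6 - 1*7)))*(-480) = (30*(-8 + (-6 - 7)))*(-480) = (30*(-8 - 13))*(-480) = (30*(-21))*(-480) = -630*(-480) = 302400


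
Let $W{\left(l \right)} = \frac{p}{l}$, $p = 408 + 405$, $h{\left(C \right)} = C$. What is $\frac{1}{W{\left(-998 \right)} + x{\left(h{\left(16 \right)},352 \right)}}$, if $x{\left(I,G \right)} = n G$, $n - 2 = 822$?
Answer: $\frac{998}{289467091} \approx 3.4477 \cdot 10^{-6}$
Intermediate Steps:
$n = 824$ ($n = 2 + 822 = 824$)
$p = 813$
$x{\left(I,G \right)} = 824 G$
$W{\left(l \right)} = \frac{813}{l}$
$\frac{1}{W{\left(-998 \right)} + x{\left(h{\left(16 \right)},352 \right)}} = \frac{1}{\frac{813}{-998} + 824 \cdot 352} = \frac{1}{813 \left(- \frac{1}{998}\right) + 290048} = \frac{1}{- \frac{813}{998} + 290048} = \frac{1}{\frac{289467091}{998}} = \frac{998}{289467091}$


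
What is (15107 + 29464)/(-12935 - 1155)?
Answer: -44571/14090 ≈ -3.1633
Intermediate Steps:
(15107 + 29464)/(-12935 - 1155) = 44571/(-14090) = 44571*(-1/14090) = -44571/14090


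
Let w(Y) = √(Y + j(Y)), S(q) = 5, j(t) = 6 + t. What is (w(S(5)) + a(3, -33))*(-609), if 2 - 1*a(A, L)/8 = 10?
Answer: 36540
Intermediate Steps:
a(A, L) = -64 (a(A, L) = 16 - 8*10 = 16 - 80 = -64)
w(Y) = √(6 + 2*Y) (w(Y) = √(Y + (6 + Y)) = √(6 + 2*Y))
(w(S(5)) + a(3, -33))*(-609) = (√(6 + 2*5) - 64)*(-609) = (√(6 + 10) - 64)*(-609) = (√16 - 64)*(-609) = (4 - 64)*(-609) = -60*(-609) = 36540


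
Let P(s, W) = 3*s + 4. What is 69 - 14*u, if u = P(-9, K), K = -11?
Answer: 391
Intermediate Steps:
P(s, W) = 4 + 3*s
u = -23 (u = 4 + 3*(-9) = 4 - 27 = -23)
69 - 14*u = 69 - 14*(-23) = 69 + 322 = 391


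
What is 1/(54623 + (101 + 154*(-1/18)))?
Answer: 9/492439 ≈ 1.8276e-5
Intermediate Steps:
1/(54623 + (101 + 154*(-1/18))) = 1/(54623 + (101 - 77/9)) = 1/(54623 + 832/9) = 1/(492439/9) = 9/492439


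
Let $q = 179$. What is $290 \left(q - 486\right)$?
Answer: $-89030$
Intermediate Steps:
$290 \left(q - 486\right) = 290 \left(179 - 486\right) = 290 \left(-307\right) = -89030$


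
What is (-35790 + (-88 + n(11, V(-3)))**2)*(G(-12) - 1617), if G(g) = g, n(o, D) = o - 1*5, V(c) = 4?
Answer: 47348514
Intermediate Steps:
n(o, D) = -5 + o (n(o, D) = o - 5 = -5 + o)
(-35790 + (-88 + n(11, V(-3)))**2)*(G(-12) - 1617) = (-35790 + (-88 + (-5 + 11))**2)*(-12 - 1617) = (-35790 + (-88 + 6)**2)*(-1629) = (-35790 + (-82)**2)*(-1629) = (-35790 + 6724)*(-1629) = -29066*(-1629) = 47348514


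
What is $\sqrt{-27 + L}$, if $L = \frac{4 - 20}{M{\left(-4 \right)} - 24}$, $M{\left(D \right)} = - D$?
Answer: $\frac{i \sqrt{655}}{5} \approx 5.1186 i$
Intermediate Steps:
$L = \frac{4}{5}$ ($L = \frac{4 - 20}{\left(-1\right) \left(-4\right) - 24} = \frac{1}{4 - 24} \left(-16\right) = \frac{1}{-20} \left(-16\right) = \left(- \frac{1}{20}\right) \left(-16\right) = \frac{4}{5} \approx 0.8$)
$\sqrt{-27 + L} = \sqrt{-27 + \frac{4}{5}} = \sqrt{- \frac{131}{5}} = \frac{i \sqrt{655}}{5}$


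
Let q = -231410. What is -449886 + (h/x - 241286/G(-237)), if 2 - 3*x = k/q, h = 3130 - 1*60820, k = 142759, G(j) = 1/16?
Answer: -2650375396198/605579 ≈ -4.3766e+6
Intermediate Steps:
G(j) = 1/16
h = -57690 (h = 3130 - 60820 = -57690)
x = 605579/694230 (x = 2/3 - 142759/(3*(-231410)) = 2/3 - 142759*(-1)/(3*231410) = 2/3 - 1/3*(-142759/231410) = 2/3 + 142759/694230 = 605579/694230 ≈ 0.87230)
-449886 + (h/x - 241286/G(-237)) = -449886 + (-57690/605579/694230 - 241286/1/16) = -449886 + (-57690*694230/605579 - 241286*16) = -449886 + (-40050128700/605579 - 3860576) = -449886 - 2377933882204/605579 = -2650375396198/605579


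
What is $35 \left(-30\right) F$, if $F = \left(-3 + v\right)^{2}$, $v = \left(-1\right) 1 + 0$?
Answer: $-16800$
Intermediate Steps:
$v = -1$ ($v = -1 + 0 = -1$)
$F = 16$ ($F = \left(-3 - 1\right)^{2} = \left(-4\right)^{2} = 16$)
$35 \left(-30\right) F = 35 \left(-30\right) 16 = \left(-1050\right) 16 = -16800$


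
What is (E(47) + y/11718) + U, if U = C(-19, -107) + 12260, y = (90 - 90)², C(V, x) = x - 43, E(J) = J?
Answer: 12157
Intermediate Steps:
C(V, x) = -43 + x
y = 0 (y = 0² = 0)
U = 12110 (U = (-43 - 107) + 12260 = -150 + 12260 = 12110)
(E(47) + y/11718) + U = (47 + 0/11718) + 12110 = (47 + 0*(1/11718)) + 12110 = (47 + 0) + 12110 = 47 + 12110 = 12157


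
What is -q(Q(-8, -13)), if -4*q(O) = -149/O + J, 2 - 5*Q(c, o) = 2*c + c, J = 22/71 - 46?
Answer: -137239/7384 ≈ -18.586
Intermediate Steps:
J = -3244/71 (J = 22*(1/71) - 46 = 22/71 - 46 = -3244/71 ≈ -45.690)
Q(c, o) = ⅖ - 3*c/5 (Q(c, o) = ⅖ - (2*c + c)/5 = ⅖ - 3*c/5)
q(O) = 811/71 + 149/(4*O) (q(O) = -(-149/O - 3244/71)/4 = -(-3244/71 - 149/O)/4 = 811/71 + 149/(4*O))
-q(Q(-8, -13)) = -(10579 + 3244*(⅖ - ⅗*(-8)))/(284*(⅖ - ⅗*(-8))) = -(10579 + 3244*(⅖ + 24/5))/(284*(⅖ + 24/5)) = -(10579 + 3244*(26/5))/(284*26/5) = -5*(10579 + 84344/5)/(284*26) = -5*137239/(284*26*5) = -1*137239/7384 = -137239/7384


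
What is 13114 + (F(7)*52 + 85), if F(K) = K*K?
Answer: 15747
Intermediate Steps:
F(K) = K²
13114 + (F(7)*52 + 85) = 13114 + (7²*52 + 85) = 13114 + (49*52 + 85) = 13114 + (2548 + 85) = 13114 + 2633 = 15747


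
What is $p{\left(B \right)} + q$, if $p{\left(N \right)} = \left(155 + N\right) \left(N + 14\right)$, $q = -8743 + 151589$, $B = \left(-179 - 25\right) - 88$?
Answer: $180932$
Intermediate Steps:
$B = -292$ ($B = -204 - 88 = -292$)
$q = 142846$
$p{\left(N \right)} = \left(14 + N\right) \left(155 + N\right)$ ($p{\left(N \right)} = \left(155 + N\right) \left(14 + N\right) = \left(14 + N\right) \left(155 + N\right)$)
$p{\left(B \right)} + q = \left(2170 + \left(-292\right)^{2} + 169 \left(-292\right)\right) + 142846 = \left(2170 + 85264 - 49348\right) + 142846 = 38086 + 142846 = 180932$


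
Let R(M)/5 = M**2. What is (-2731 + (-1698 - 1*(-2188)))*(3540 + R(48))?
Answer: -33749460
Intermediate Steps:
R(M) = 5*M**2
(-2731 + (-1698 - 1*(-2188)))*(3540 + R(48)) = (-2731 + (-1698 - 1*(-2188)))*(3540 + 5*48**2) = (-2731 + (-1698 + 2188))*(3540 + 5*2304) = (-2731 + 490)*(3540 + 11520) = -2241*15060 = -33749460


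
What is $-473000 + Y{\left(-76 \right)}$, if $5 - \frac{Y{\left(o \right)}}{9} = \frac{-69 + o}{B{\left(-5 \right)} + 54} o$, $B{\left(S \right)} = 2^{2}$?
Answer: $-474665$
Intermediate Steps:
$B{\left(S \right)} = 4$
$Y{\left(o \right)} = 45 - 9 o \left(- \frac{69}{58} + \frac{o}{58}\right)$ ($Y{\left(o \right)} = 45 - 9 \frac{-69 + o}{4 + 54} o = 45 - 9 \frac{-69 + o}{58} o = 45 - 9 \left(-69 + o\right) \frac{1}{58} o = 45 - 9 \left(- \frac{69}{58} + \frac{o}{58}\right) o = 45 - 9 o \left(- \frac{69}{58} + \frac{o}{58}\right)$)
$-473000 + Y{\left(-76 \right)} = -473000 + \left(45 - \frac{9 \left(-76\right)^{2}}{58} + \frac{621}{58} \left(-76\right)\right) = -473000 - 1665 = -474665$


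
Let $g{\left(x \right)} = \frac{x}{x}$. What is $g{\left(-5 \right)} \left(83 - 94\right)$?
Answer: $-11$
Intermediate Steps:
$g{\left(x \right)} = 1$
$g{\left(-5 \right)} \left(83 - 94\right) = 1 \left(83 - 94\right) = 1 \left(-11\right) = -11$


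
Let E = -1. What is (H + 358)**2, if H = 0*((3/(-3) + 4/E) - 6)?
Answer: 128164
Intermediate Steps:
H = 0 (H = 0*((3/(-3) + 4/(-1)) - 6) = 0*((3*(-1/3) + 4*(-1)) - 6) = 0*((-1 - 4) - 6) = 0*(-5 - 6) = 0*(-11) = 0)
(H + 358)**2 = (0 + 358)**2 = 358**2 = 128164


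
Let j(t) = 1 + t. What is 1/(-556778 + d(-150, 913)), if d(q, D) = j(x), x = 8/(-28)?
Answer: -7/3897441 ≈ -1.7961e-6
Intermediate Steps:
x = -2/7 (x = 8*(-1/28) = -2/7 ≈ -0.28571)
d(q, D) = 5/7 (d(q, D) = 1 - 2/7 = 5/7)
1/(-556778 + d(-150, 913)) = 1/(-556778 + 5/7) = 1/(-3897441/7) = -7/3897441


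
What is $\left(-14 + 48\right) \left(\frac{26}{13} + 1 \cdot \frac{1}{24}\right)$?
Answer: $\frac{833}{12} \approx 69.417$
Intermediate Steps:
$\left(-14 + 48\right) \left(\frac{26}{13} + 1 \cdot \frac{1}{24}\right) = 34 \left(26 \cdot \frac{1}{13} + 1 \cdot \frac{1}{24}\right) = 34 \left(2 + \frac{1}{24}\right) = 34 \cdot \frac{49}{24} = \frac{833}{12}$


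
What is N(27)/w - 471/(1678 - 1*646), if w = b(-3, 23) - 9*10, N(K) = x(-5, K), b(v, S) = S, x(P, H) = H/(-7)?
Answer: -64345/161336 ≈ -0.39883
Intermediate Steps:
x(P, H) = -H/7 (x(P, H) = H*(-1/7) = -H/7)
N(K) = -K/7
w = -67 (w = 23 - 9*10 = 23 - 1*90 = 23 - 90 = -67)
N(27)/w - 471/(1678 - 1*646) = -1/7*27/(-67) - 471/(1678 - 1*646) = -27/7*(-1/67) - 471/(1678 - 646) = 27/469 - 471/1032 = 27/469 - 471*1/1032 = 27/469 - 157/344 = -64345/161336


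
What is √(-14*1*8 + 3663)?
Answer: √3551 ≈ 59.590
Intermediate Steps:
√(-14*1*8 + 3663) = √(-14*8 + 3663) = √(-112 + 3663) = √3551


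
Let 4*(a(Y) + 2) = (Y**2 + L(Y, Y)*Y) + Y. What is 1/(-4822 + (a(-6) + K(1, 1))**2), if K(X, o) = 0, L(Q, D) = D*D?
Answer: -4/9879 ≈ -0.00040490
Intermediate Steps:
L(Q, D) = D**2
a(Y) = -2 + Y/4 + Y**2/4 + Y**3/4 (a(Y) = -2 + ((Y**2 + Y**2*Y) + Y)/4 = -2 + ((Y**2 + Y**3) + Y)/4 = -2 + (Y + Y**2 + Y**3)/4 = -2 + (Y/4 + Y**2/4 + Y**3/4) = -2 + Y/4 + Y**2/4 + Y**3/4)
1/(-4822 + (a(-6) + K(1, 1))**2) = 1/(-4822 + ((-2 + (1/4)*(-6) + (1/4)*(-6)**2 + (1/4)*(-6)**3) + 0)**2) = 1/(-4822 + ((-2 - 3/2 + (1/4)*36 + (1/4)*(-216)) + 0)**2) = 1/(-4822 + ((-2 - 3/2 + 9 - 54) + 0)**2) = 1/(-4822 + (-97/2 + 0)**2) = 1/(-4822 + (-97/2)**2) = 1/(-4822 + 9409/4) = 1/(-9879/4) = -4/9879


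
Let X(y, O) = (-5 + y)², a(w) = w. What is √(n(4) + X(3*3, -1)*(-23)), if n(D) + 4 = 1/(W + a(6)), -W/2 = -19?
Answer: I*√180037/22 ≈ 19.287*I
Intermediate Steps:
W = 38 (W = -2*(-19) = 38)
n(D) = -175/44 (n(D) = -4 + 1/(38 + 6) = -4 + 1/44 = -175/44)
√(n(4) + X(3*3, -1)*(-23)) = √(-175/44 + (-5 + 3*3)²*(-23)) = √(-175/44 + (-5 + 9)²*(-23)) = √(-175/44 + 4²*(-23)) = √(-175/44 + 16*(-23)) = √(-175/44 - 368) = √(-16367/44) = I*√180037/22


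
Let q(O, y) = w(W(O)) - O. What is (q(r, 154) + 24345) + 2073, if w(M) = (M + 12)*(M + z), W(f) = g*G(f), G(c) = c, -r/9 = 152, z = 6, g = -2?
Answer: 7562802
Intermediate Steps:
r = -1368 (r = -9*152 = -1368)
W(f) = -2*f
w(M) = (6 + M)*(12 + M) (w(M) = (M + 12)*(M + 6) = (12 + M)*(6 + M) = (6 + M)*(12 + M))
q(O, y) = 72 - 37*O + 4*O² (q(O, y) = (72 + (-2*O)² + 18*(-2*O)) - O = (72 + 4*O² - 36*O) - O = (72 - 36*O + 4*O²) - O = 72 - 37*O + 4*O²)
(q(r, 154) + 24345) + 2073 = ((72 - 37*(-1368) + 4*(-1368)²) + 24345) + 2073 = ((72 + 50616 + 4*1871424) + 24345) + 2073 = ((72 + 50616 + 7485696) + 24345) + 2073 = (7536384 + 24345) + 2073 = 7560729 + 2073 = 7562802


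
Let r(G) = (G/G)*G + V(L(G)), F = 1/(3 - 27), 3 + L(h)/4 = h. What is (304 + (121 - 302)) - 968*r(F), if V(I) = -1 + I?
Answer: 38726/3 ≈ 12909.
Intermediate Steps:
L(h) = -12 + 4*h
F = -1/24 (F = 1/(-24) = -1/24 ≈ -0.041667)
r(G) = -13 + 5*G (r(G) = (G/G)*G + (-1 + (-12 + 4*G)) = 1*G + (-13 + 4*G) = G + (-13 + 4*G) = -13 + 5*G)
(304 + (121 - 302)) - 968*r(F) = (304 + (121 - 302)) - 968*(-13 + 5*(-1/24)) = (304 - 181) - 968*(-13 - 5/24) = 123 - 968*(-317/24) = 123 + 38357/3 = 38726/3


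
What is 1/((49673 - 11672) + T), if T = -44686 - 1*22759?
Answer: -1/29444 ≈ -3.3963e-5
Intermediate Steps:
T = -67445 (T = -44686 - 22759 = -67445)
1/((49673 - 11672) + T) = 1/((49673 - 11672) - 67445) = 1/(38001 - 67445) = 1/(-29444) = -1/29444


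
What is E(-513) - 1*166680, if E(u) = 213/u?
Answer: -28502351/171 ≈ -1.6668e+5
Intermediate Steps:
E(-513) - 1*166680 = 213/(-513) - 1*166680 = 213*(-1/513) - 166680 = -71/171 - 166680 = -28502351/171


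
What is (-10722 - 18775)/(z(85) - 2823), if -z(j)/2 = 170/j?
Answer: 29497/2827 ≈ 10.434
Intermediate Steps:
z(j) = -340/j
(-10722 - 18775)/(z(85) - 2823) = (-10722 - 18775)/(-340/85 - 2823) = -29497/(-340*1/85 - 2823) = -29497/(-4 - 2823) = -29497/(-2827) = -29497*(-1/2827) = 29497/2827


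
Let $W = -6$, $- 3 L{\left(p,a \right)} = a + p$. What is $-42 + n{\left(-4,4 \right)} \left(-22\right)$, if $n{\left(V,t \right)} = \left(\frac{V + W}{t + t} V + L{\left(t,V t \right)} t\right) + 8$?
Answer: $-680$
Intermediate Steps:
$L{\left(p,a \right)} = - \frac{a}{3} - \frac{p}{3}$ ($L{\left(p,a \right)} = - \frac{a + p}{3} = - \frac{a}{3} - \frac{p}{3}$)
$n{\left(V,t \right)} = 8 + t \left(- \frac{t}{3} - \frac{V t}{3}\right) + \frac{V \left(-6 + V\right)}{2 t}$ ($n{\left(V,t \right)} = \left(\frac{V - 6}{t + t} V + \left(- \frac{V t}{3} - \frac{t}{3}\right) t\right) + 8 = \left(\frac{-6 + V}{2 t} V + \left(- \frac{V t}{3} - \frac{t}{3}\right) t\right) + 8 = \left(\left(-6 + V\right) \frac{1}{2 t} V + \left(- \frac{t}{3} - \frac{V t}{3}\right) t\right) + 8 = \left(\frac{-6 + V}{2 t} V + t \left(- \frac{t}{3} - \frac{V t}{3}\right)\right) + 8 = \left(\frac{V \left(-6 + V\right)}{2 t} + t \left(- \frac{t}{3} - \frac{V t}{3}\right)\right) + 8 = \left(t \left(- \frac{t}{3} - \frac{V t}{3}\right) + \frac{V \left(-6 + V\right)}{2 t}\right) + 8 = 8 + t \left(- \frac{t}{3} - \frac{V t}{3}\right) + \frac{V \left(-6 + V\right)}{2 t}$)
$-42 + n{\left(-4,4 \right)} \left(-22\right) = -42 + \frac{\frac{\left(-4\right)^{2}}{2} - -12 - \frac{4 \left(-24 + 4^{2} \left(1 - 4\right)\right)}{3}}{4} \left(-22\right) = -42 + \frac{\frac{1}{2} \cdot 16 + 12 - \frac{4 \left(-24 + 16 \left(-3\right)\right)}{3}}{4} \left(-22\right) = -42 + \frac{8 + 12 - \frac{4 \left(-24 - 48\right)}{3}}{4} \left(-22\right) = -42 + \frac{8 + 12 - \frac{4}{3} \left(-72\right)}{4} \left(-22\right) = -42 + \frac{8 + 12 + 96}{4} \left(-22\right) = -42 + \frac{1}{4} \cdot 116 \left(-22\right) = -42 + 29 \left(-22\right) = -42 - 638 = -680$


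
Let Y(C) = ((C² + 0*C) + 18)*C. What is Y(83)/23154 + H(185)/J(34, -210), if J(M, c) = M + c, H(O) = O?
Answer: 48306983/2037552 ≈ 23.708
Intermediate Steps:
Y(C) = C*(18 + C²) (Y(C) = ((C² + 0) + 18)*C = (C² + 18)*C = (18 + C²)*C = C*(18 + C²))
Y(83)/23154 + H(185)/J(34, -210) = (83*(18 + 83²))/23154 + 185/(34 - 210) = (83*(18 + 6889))*(1/23154) + 185/(-176) = (83*6907)*(1/23154) + 185*(-1/176) = 573281*(1/23154) - 185/176 = 573281/23154 - 185/176 = 48306983/2037552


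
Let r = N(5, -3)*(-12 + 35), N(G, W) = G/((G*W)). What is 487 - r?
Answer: 1484/3 ≈ 494.67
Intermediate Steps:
N(G, W) = 1/W (N(G, W) = G*(1/(G*W)) = 1/W)
r = -23/3 (r = (-12 + 35)/(-3) = -⅓*23 = -23/3 ≈ -7.6667)
487 - r = 487 - 1*(-23/3) = 487 + 23/3 = 1484/3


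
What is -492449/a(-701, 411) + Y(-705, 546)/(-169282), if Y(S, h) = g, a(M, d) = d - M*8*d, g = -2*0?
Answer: -492449/2305299 ≈ -0.21362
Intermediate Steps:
g = 0
a(M, d) = d - 8*M*d
Y(S, h) = 0
-492449/a(-701, 411) + Y(-705, 546)/(-169282) = -492449*1/(411*(1 - 8*(-701))) + 0/(-169282) = -492449*1/(411*(1 + 5608)) + 0*(-1/169282) = -492449/(411*5609) + 0 = -492449/2305299 + 0 = -492449/2305299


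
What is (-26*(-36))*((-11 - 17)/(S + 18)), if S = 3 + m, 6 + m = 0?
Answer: -8736/5 ≈ -1747.2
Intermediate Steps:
m = -6 (m = -6 + 0 = -6)
S = -3 (S = 3 - 6 = -3)
(-26*(-36))*((-11 - 17)/(S + 18)) = (-26*(-36))*((-11 - 17)/(-3 + 18)) = 936*(-28/15) = -8736/5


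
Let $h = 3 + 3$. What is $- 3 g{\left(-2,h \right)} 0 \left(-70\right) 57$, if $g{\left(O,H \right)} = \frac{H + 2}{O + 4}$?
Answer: $0$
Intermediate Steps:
$h = 6$
$g{\left(O,H \right)} = \frac{2 + H}{4 + O}$
$- 3 g{\left(-2,h \right)} 0 \left(-70\right) 57 = - 3 \frac{2 + 6}{4 - 2} \cdot 0 \left(-70\right) 57 = - 3 \cdot \frac{1}{2} \cdot 8 \cdot 0 \left(-70\right) 57 = \left(-3\right) 4 \cdot 0 \left(-70\right) 57 = \left(-12\right) 0 \left(-70\right) 57 = 0 \left(-70\right) 57 = 0 \cdot 57 = 0$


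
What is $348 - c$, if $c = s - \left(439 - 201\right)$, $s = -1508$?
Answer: $2094$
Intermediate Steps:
$c = -1746$ ($c = -1508 - \left(439 - 201\right) = -1508 - 238 = -1746$)
$348 - c = 348 - -1746 = 348 + 1746 = 2094$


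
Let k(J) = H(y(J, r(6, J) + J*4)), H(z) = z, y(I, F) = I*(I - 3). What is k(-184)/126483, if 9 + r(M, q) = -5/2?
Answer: 34408/126483 ≈ 0.27204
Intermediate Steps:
r(M, q) = -23/2 (r(M, q) = -9 - 5/2 = -23/2)
y(I, F) = I*(-3 + I)
k(J) = J*(-3 + J)
k(-184)/126483 = -184*(-3 - 184)/126483 = -184*(-187)*(1/126483) = 34408*(1/126483) = 34408/126483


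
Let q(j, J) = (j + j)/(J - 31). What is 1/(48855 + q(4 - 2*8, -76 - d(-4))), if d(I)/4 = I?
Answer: 91/4445829 ≈ 2.0469e-5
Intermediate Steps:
d(I) = 4*I
q(j, J) = 2*j/(-31 + J) (q(j, J) = (2*j)/(-31 + J) = 2*j/(-31 + J))
1/(48855 + q(4 - 2*8, -76 - d(-4))) = 1/(48855 + 2*(4 - 2*8)/(-31 + (-76 - 4*(-4)))) = 1/(48855 + 2*(4 - 16)/(-31 + (-76 - 1*(-16)))) = 1/(48855 + 2*(-12)/(-31 + (-76 + 16))) = 1/(48855 + 2*(-12)/(-31 - 60)) = 1/(48855 + 2*(-12)/(-91)) = 1/(48855 + 2*(-12)*(-1/91)) = 1/(48855 + 24/91) = 1/(4445829/91) = 91/4445829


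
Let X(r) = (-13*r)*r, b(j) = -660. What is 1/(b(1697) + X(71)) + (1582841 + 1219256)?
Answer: 185479206720/66193 ≈ 2.8021e+6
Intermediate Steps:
X(r) = -13*r²
1/(b(1697) + X(71)) + (1582841 + 1219256) = 1/(-660 - 13*71²) + (1582841 + 1219256) = 1/(-660 - 13*5041) + 2802097 = 1/(-660 - 65533) + 2802097 = 1/(-66193) + 2802097 = -1/66193 + 2802097 = 185479206720/66193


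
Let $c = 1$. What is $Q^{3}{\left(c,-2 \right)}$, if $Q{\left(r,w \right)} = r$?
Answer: $1$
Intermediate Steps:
$Q^{3}{\left(c,-2 \right)} = 1^{3} = 1$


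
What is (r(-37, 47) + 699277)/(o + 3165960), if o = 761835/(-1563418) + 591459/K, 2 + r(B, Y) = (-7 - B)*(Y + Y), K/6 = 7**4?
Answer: 1317750386832355/5942213624515961 ≈ 0.22176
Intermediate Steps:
K = 14406 (K = 6*7**4 = 6*2401 = 14406)
r(B, Y) = -2 + 2*Y*(-7 - B) (r(B, Y) = -2 + (-7 - B)*(Y + Y) = -2 + (-7 - B)*(2*Y) = -2 + 2*Y*(-7 - B))
o = 76143554321/1876883309 (o = 761835/(-1563418) + 591459/14406 = 761835*(-1/1563418) + 591459*(1/14406) = -761835/1563418 + 197153/4802 = 76143554321/1876883309 ≈ 40.569)
(r(-37, 47) + 699277)/(o + 3165960) = ((-2 - 14*47 - 2*(-37)*47) + 699277)/(76143554321/1876883309 + 3165960) = ((-2 - 658 + 3478) + 699277)/(5942213624515961/1876883309) = (2818 + 699277)*(1876883309/5942213624515961) = 702095*(1876883309/5942213624515961) = 1317750386832355/5942213624515961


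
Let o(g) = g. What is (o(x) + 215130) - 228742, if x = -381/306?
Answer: -1388551/102 ≈ -13613.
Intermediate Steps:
x = -127/102 (x = -381*1/306 = -127/102 ≈ -1.2451)
(o(x) + 215130) - 228742 = (-127/102 + 215130) - 228742 = 21943133/102 - 228742 = -1388551/102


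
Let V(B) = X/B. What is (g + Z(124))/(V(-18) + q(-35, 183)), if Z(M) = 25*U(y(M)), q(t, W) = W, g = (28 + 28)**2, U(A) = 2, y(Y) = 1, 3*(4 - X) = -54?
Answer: 14337/818 ≈ 17.527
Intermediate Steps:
X = 22 (X = 4 - 1/3*(-54) = 4 + 18 = 22)
g = 3136 (g = 56**2 = 3136)
Z(M) = 50 (Z(M) = 25*2 = 50)
V(B) = 22/B
(g + Z(124))/(V(-18) + q(-35, 183)) = (3136 + 50)/(22/(-18) + 183) = 3186/(22*(-1/18) + 183) = 3186/(-11/9 + 183) = 3186/(1636/9) = 3186*(9/1636) = 14337/818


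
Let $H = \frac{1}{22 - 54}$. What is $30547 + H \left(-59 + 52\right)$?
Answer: $\frac{977511}{32} \approx 30547.0$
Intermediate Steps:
$H = - \frac{1}{32}$ ($H = \frac{1}{-32} = - \frac{1}{32} \approx -0.03125$)
$30547 + H \left(-59 + 52\right) = 30547 - \frac{-59 + 52}{32} = 30547 - - \frac{7}{32} = 30547 + \frac{7}{32} = \frac{977511}{32}$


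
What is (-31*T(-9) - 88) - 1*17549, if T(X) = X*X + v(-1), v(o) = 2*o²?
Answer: -20210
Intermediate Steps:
T(X) = 2 + X² (T(X) = X*X + 2*(-1)² = X² + 2*1 = X² + 2 = 2 + X²)
(-31*T(-9) - 88) - 1*17549 = (-31*(2 + (-9)²) - 88) - 1*17549 = (-31*(2 + 81) - 88) - 17549 = (-31*83 - 88) - 17549 = (-2573 - 88) - 17549 = -2661 - 17549 = -20210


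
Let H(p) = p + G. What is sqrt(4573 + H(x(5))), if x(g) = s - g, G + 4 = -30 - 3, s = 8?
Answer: sqrt(4539) ≈ 67.372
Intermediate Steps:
G = -37 (G = -4 + (-30 - 3) = -4 - 33 = -37)
x(g) = 8 - g
H(p) = -37 + p (H(p) = p - 37 = -37 + p)
sqrt(4573 + H(x(5))) = sqrt(4573 + (-37 + (8 - 1*5))) = sqrt(4573 + (-37 + (8 - 5))) = sqrt(4573 + (-37 + 3)) = sqrt(4573 - 34) = sqrt(4539)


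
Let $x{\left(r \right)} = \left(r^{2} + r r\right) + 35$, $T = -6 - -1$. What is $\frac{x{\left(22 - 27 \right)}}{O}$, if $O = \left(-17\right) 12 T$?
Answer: $\frac{1}{12} \approx 0.083333$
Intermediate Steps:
$T = -5$ ($T = -6 + 1 = -5$)
$O = 1020$ ($O = \left(-17\right) 12 \left(-5\right) = \left(-204\right) \left(-5\right) = 1020$)
$x{\left(r \right)} = 35 + 2 r^{2}$ ($x{\left(r \right)} = \left(r^{2} + r^{2}\right) + 35 = 2 r^{2} + 35 = 35 + 2 r^{2}$)
$\frac{x{\left(22 - 27 \right)}}{O} = \frac{35 + 2 \left(22 - 27\right)^{2}}{1020} = \left(35 + 2 \left(-5\right)^{2}\right) \frac{1}{1020} = \left(35 + 2 \cdot 25\right) \frac{1}{1020} = \left(35 + 50\right) \frac{1}{1020} = 85 \cdot \frac{1}{1020} = \frac{1}{12}$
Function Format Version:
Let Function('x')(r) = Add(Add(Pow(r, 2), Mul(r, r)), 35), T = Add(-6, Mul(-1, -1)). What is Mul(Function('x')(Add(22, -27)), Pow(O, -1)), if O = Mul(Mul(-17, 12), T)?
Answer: Rational(1, 12) ≈ 0.083333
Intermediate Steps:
T = -5 (T = Add(-6, 1) = -5)
O = 1020 (O = Mul(Mul(-17, 12), -5) = Mul(-204, -5) = 1020)
Function('x')(r) = Add(35, Mul(2, Pow(r, 2))) (Function('x')(r) = Add(Add(Pow(r, 2), Pow(r, 2)), 35) = Add(Mul(2, Pow(r, 2)), 35) = Add(35, Mul(2, Pow(r, 2))))
Mul(Function('x')(Add(22, -27)), Pow(O, -1)) = Mul(Add(35, Mul(2, Pow(Add(22, -27), 2))), Pow(1020, -1)) = Mul(Add(35, Mul(2, Pow(-5, 2))), Rational(1, 1020)) = Mul(Add(35, Mul(2, 25)), Rational(1, 1020)) = Mul(Add(35, 50), Rational(1, 1020)) = Mul(85, Rational(1, 1020)) = Rational(1, 12)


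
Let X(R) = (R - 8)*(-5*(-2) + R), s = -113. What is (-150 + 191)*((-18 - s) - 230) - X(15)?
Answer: -5710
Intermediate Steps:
X(R) = (-8 + R)*(10 + R)
(-150 + 191)*((-18 - s) - 230) - X(15) = (-150 + 191)*((-18 - 1*(-113)) - 230) - (-80 + 15² + 2*15) = 41*((-18 + 113) - 230) - (-80 + 225 + 30) = 41*(95 - 230) - 1*175 = 41*(-135) - 175 = -5535 - 175 = -5710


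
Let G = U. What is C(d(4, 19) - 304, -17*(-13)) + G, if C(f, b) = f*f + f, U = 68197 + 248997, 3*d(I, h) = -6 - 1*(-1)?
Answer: 3692884/9 ≈ 4.1032e+5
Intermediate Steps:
d(I, h) = -5/3 (d(I, h) = (-6 - 1*(-1))/3 = (-6 + 1)/3 = (⅓)*(-5) = -5/3)
U = 317194
C(f, b) = f + f² (C(f, b) = f² + f = f + f²)
G = 317194
C(d(4, 19) - 304, -17*(-13)) + G = (-5/3 - 304)*(1 + (-5/3 - 304)) + 317194 = -917*(1 - 917/3)/3 + 317194 = -917/3*(-914/3) + 317194 = 838138/9 + 317194 = 3692884/9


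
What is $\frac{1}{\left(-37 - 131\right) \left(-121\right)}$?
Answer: $\frac{1}{20328} \approx 4.9193 \cdot 10^{-5}$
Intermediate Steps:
$\frac{1}{\left(-37 - 131\right) \left(-121\right)} = \frac{1}{\left(-168\right) \left(-121\right)} = \frac{1}{20328}$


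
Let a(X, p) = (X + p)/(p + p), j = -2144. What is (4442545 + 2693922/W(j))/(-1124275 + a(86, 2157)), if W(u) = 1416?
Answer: -2262454882299/572314172626 ≈ -3.9532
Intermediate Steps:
a(X, p) = (X + p)/(2*p) (a(X, p) = (X + p)/((2*p)) = (X + p)*(1/(2*p)) = (X + p)/(2*p))
(4442545 + 2693922/W(j))/(-1124275 + a(86, 2157)) = (4442545 + 2693922/1416)/(-1124275 + (½)*(86 + 2157)/2157) = (4442545 + 2693922*(1/1416))/(-1124275 + (½)*(1/2157)*2243) = (4442545 + 448987/236)/(-1124275 + 2243/4314) = 1048889607/(236*(-4850120107/4314)) = (1048889607/236)*(-4314/4850120107) = -2262454882299/572314172626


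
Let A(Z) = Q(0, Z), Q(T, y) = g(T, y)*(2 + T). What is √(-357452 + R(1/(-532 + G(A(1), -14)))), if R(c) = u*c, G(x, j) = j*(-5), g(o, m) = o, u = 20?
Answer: I*√19073998482/231 ≈ 597.87*I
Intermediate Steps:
Q(T, y) = T*(2 + T)
A(Z) = 0 (A(Z) = 0*(2 + 0) = 0*2 = 0)
G(x, j) = -5*j
R(c) = 20*c
√(-357452 + R(1/(-532 + G(A(1), -14)))) = √(-357452 + 20/(-532 - 5*(-14))) = √(-357452 + 20/(-532 + 70)) = √(-357452 + 20/(-462)) = √(-357452 + 20*(-1/462)) = √(-357452 - 10/231) = √(-82571422/231) = I*√19073998482/231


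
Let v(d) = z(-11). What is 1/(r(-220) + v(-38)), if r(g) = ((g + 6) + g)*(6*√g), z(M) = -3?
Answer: I/(3*(-I + 1736*√55)) ≈ -2.011e-9 + 2.5891e-5*I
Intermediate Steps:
v(d) = -3
r(g) = 6*√g*(6 + 2*g) (r(g) = ((6 + g) + g)*(6*√g) = (6 + 2*g)*(6*√g) = 6*√g*(6 + 2*g))
1/(r(-220) + v(-38)) = 1/(12*√(-220)*(3 - 220) - 3) = 1/(12*(2*I*√55)*(-217) - 3) = 1/(-5208*I*√55 - 3) = 1/(-3 - 5208*I*√55)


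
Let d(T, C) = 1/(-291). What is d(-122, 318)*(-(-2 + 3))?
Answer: 1/291 ≈ 0.0034364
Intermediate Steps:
d(T, C) = -1/291
d(-122, 318)*(-(-2 + 3)) = -(-1)*(-2 + 3)/291 = -(-1)/291 = -1/291*(-1) = 1/291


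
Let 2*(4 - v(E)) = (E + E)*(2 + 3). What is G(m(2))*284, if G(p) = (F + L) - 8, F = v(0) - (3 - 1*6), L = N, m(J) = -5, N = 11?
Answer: 2840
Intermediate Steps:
L = 11
v(E) = 4 - 5*E (v(E) = 4 - (E + E)*(2 + 3)/2 = 4 - 2*E*5/2 = 4 - 5*E)
F = 7 (F = (4 - 5*0) - (3 - 1*6) = (4 + 0) - (3 - 6) = 4 - 1*(-3) = 4 + 3 = 7)
G(p) = 10 (G(p) = (7 + 11) - 8 = 18 - 8 = 10)
G(m(2))*284 = 10*284 = 2840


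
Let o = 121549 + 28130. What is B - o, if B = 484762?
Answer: 335083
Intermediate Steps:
o = 149679
B - o = 484762 - 1*149679 = 484762 - 149679 = 335083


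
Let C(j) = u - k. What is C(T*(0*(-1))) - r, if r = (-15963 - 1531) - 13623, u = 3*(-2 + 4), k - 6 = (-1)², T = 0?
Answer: 31116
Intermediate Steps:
k = 7 (k = 6 + (-1)² = 6 + 1 = 7)
u = 6 (u = 3*2 = 6)
r = -31117 (r = -17494 - 13623 = -31117)
C(j) = -1 (C(j) = 6 - 1*7 = 6 - 7 = -1)
C(T*(0*(-1))) - r = -1 - 1*(-31117) = -1 + 31117 = 31116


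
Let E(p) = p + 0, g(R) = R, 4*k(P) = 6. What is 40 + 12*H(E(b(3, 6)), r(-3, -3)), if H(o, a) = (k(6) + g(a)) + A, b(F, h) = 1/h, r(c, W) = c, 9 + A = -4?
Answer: -134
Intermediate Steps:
A = -13 (A = -9 - 4 = -13)
k(P) = 3/2 (k(P) = (1/4)*6 = 3/2)
E(p) = p
H(o, a) = -23/2 + a (H(o, a) = (3/2 + a) - 13 = -23/2 + a)
40 + 12*H(E(b(3, 6)), r(-3, -3)) = 40 + 12*(-23/2 - 3) = 40 + 12*(-29/2) = 40 - 174 = -134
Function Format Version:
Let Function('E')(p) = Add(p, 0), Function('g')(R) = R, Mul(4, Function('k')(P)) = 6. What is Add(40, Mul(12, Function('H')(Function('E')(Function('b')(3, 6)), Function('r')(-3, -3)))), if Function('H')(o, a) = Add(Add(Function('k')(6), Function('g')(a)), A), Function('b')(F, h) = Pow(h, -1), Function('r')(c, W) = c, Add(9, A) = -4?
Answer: -134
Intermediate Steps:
A = -13 (A = Add(-9, -4) = -13)
Function('k')(P) = Rational(3, 2) (Function('k')(P) = Mul(Rational(1, 4), 6) = Rational(3, 2))
Function('E')(p) = p
Function('H')(o, a) = Add(Rational(-23, 2), a) (Function('H')(o, a) = Add(Add(Rational(3, 2), a), -13) = Add(Rational(-23, 2), a))
Add(40, Mul(12, Function('H')(Function('E')(Function('b')(3, 6)), Function('r')(-3, -3)))) = Add(40, Mul(12, Add(Rational(-23, 2), -3))) = Add(40, Mul(12, Rational(-29, 2))) = Add(40, -174) = -134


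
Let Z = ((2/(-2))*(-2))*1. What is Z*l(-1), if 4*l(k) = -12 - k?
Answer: -11/2 ≈ -5.5000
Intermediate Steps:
l(k) = -3 - k/4 (l(k) = (-12 - k)/4 = -3 - k/4)
Z = 2 (Z = ((2*(-1/2))*(-2))*1 = -1*(-2)*1 = 2*1 = 2)
Z*l(-1) = 2*(-3 - 1/4*(-1)) = 2*(-3 + 1/4) = 2*(-11/4) = -11/2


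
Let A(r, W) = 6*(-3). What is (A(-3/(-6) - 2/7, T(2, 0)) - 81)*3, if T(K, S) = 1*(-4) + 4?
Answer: -297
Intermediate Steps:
T(K, S) = 0 (T(K, S) = -4 + 4 = 0)
A(r, W) = -18
(A(-3/(-6) - 2/7, T(2, 0)) - 81)*3 = (-18 - 81)*3 = -99*3 = -297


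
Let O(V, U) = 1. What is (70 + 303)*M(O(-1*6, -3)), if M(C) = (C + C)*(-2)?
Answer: -1492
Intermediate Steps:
M(C) = -4*C (M(C) = (2*C)*(-2) = -4*C)
(70 + 303)*M(O(-1*6, -3)) = (70 + 303)*(-4*1) = 373*(-4) = -1492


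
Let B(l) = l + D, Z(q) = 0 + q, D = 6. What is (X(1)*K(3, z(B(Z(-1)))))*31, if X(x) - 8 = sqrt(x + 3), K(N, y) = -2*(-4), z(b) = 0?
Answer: 2480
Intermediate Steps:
Z(q) = q
B(l) = 6 + l (B(l) = l + 6 = 6 + l)
K(N, y) = 8
X(x) = 8 + sqrt(3 + x) (X(x) = 8 + sqrt(x + 3) = 8 + sqrt(3 + x))
(X(1)*K(3, z(B(Z(-1)))))*31 = ((8 + sqrt(3 + 1))*8)*31 = ((8 + sqrt(4))*8)*31 = ((8 + 2)*8)*31 = (10*8)*31 = 80*31 = 2480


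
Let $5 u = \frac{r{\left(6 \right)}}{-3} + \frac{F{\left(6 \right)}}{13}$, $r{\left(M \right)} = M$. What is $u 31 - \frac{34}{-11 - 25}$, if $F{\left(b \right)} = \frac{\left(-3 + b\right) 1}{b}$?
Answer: $- \frac{6562}{585} \approx -11.217$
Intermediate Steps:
$F{\left(b \right)} = \frac{-3 + b}{b}$
$u = - \frac{51}{130}$ ($u = \frac{\frac{6}{-3} + \frac{\frac{1}{6} \left(-3 + 6\right)}{13}}{5} = \frac{6 \left(- \frac{1}{3}\right) + \frac{1}{6} \cdot 3 \cdot \frac{1}{13}}{5} = \frac{-2 + \frac{1}{2} \cdot \frac{1}{13}}{5} = \frac{-2 + \frac{1}{26}}{5} = \frac{1}{5} \left(- \frac{51}{26}\right) = - \frac{51}{130} \approx -0.39231$)
$u 31 - \frac{34}{-11 - 25} = \left(- \frac{51}{130}\right) 31 - \frac{34}{-11 - 25} = - \frac{1581}{130} - \frac{34}{-11 - 25} = - \frac{1581}{130} - \frac{34}{-36} = - \frac{1581}{130} - - \frac{17}{18} = - \frac{1581}{130} + \frac{17}{18} = - \frac{6562}{585}$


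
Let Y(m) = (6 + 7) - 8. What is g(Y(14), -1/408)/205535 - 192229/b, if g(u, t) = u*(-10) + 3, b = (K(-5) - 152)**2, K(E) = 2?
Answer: -7902169003/924907500 ≈ -8.5437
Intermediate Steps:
Y(m) = 5 (Y(m) = 13 - 8 = 5)
b = 22500 (b = (2 - 152)**2 = (-150)**2 = 22500)
g(u, t) = 3 - 10*u (g(u, t) = -10*u + 3 = 3 - 10*u)
g(Y(14), -1/408)/205535 - 192229/b = (3 - 10*5)/205535 - 192229/22500 = (3 - 50)*(1/205535) - 192229*1/22500 = -47*1/205535 - 192229/22500 = -47/205535 - 192229/22500 = -7902169003/924907500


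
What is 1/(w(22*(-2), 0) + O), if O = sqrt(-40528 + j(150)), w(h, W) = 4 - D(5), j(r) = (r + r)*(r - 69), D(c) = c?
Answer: -I/(I + 2*sqrt(4057)) ≈ -6.1618e-5 - 0.0078495*I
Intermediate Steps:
j(r) = 2*r*(-69 + r) (j(r) = (2*r)*(-69 + r) = 2*r*(-69 + r))
w(h, W) = -1 (w(h, W) = 4 - 1*5 = 4 - 5 = -1)
O = 2*I*sqrt(4057) (O = sqrt(-40528 + 2*150*(-69 + 150)) = sqrt(-40528 + 2*150*81) = sqrt(-40528 + 24300) = sqrt(-16228) = 2*I*sqrt(4057) ≈ 127.39*I)
1/(w(22*(-2), 0) + O) = 1/(-1 + 2*I*sqrt(4057))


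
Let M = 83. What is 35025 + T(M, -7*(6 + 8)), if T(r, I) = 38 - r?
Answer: 34980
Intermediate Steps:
35025 + T(M, -7*(6 + 8)) = 35025 + (38 - 1*83) = 35025 + (38 - 83) = 35025 - 45 = 34980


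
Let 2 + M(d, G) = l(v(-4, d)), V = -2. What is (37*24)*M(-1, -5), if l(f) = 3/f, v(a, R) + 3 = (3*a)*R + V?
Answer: -9768/7 ≈ -1395.4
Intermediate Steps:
v(a, R) = -5 + 3*R*a (v(a, R) = -3 + ((3*a)*R - 2) = -3 + (3*R*a - 2) = -3 + (-2 + 3*R*a) = -5 + 3*R*a)
M(d, G) = -2 + 3/(-5 - 12*d) (M(d, G) = -2 + 3/(-5 + 3*d*(-4)) = -2 + 3/(-5 - 12*d))
(37*24)*M(-1, -5) = (37*24)*((13 + 24*(-1))/(-5 - 12*(-1))) = 888*((13 - 24)/(-5 + 12)) = 888*(-11/7) = -9768/7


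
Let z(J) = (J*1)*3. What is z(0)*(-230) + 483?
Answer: 483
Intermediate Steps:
z(J) = 3*J (z(J) = J*3 = 3*J)
z(0)*(-230) + 483 = (3*0)*(-230) + 483 = 0*(-230) + 483 = 0 + 483 = 483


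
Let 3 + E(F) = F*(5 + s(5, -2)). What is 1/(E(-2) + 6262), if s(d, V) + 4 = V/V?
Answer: 1/6255 ≈ 0.00015987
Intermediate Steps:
s(d, V) = -3 (s(d, V) = -4 + V/V = -4 + 1 = -3)
E(F) = -3 + 2*F (E(F) = -3 + F*(5 - 3) = -3 + F*2 = -3 + 2*F)
1/(E(-2) + 6262) = 1/((-3 + 2*(-2)) + 6262) = 1/((-3 - 4) + 6262) = 1/(-7 + 6262) = 1/6255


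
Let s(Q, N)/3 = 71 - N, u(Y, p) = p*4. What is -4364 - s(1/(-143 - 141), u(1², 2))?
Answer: -4553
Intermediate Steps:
u(Y, p) = 4*p
s(Q, N) = 213 - 3*N (s(Q, N) = 3*(71 - N) = 213 - 3*N)
-4364 - s(1/(-143 - 141), u(1², 2)) = -4364 - (213 - 12*2) = -4364 - (213 - 3*8) = -4364 - (213 - 24) = -4364 - 1*189 = -4364 - 189 = -4553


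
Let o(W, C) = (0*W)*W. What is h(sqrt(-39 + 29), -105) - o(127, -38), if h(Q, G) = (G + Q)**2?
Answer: (105 - I*sqrt(10))**2 ≈ 11015.0 - 664.08*I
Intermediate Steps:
o(W, C) = 0 (o(W, C) = 0*W = 0)
h(sqrt(-39 + 29), -105) - o(127, -38) = (-105 + sqrt(-39 + 29))**2 - 1*0 = (-105 + sqrt(-10))**2 + 0 = (-105 + I*sqrt(10))**2 + 0 = (-105 + I*sqrt(10))**2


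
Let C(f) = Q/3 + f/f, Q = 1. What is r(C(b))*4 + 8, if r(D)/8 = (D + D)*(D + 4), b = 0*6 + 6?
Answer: 4168/9 ≈ 463.11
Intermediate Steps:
b = 6 (b = 0 + 6 = 6)
C(f) = 4/3 (C(f) = 1/3 + f/f = 1*(⅓) + 1 = ⅓ + 1 = 4/3)
r(D) = 16*D*(4 + D) (r(D) = 8*((D + D)*(D + 4)) = 8*((2*D)*(4 + D)) = 8*(2*D*(4 + D)) = 16*D*(4 + D))
r(C(b))*4 + 8 = (16*(4/3)*(4 + 4/3))*4 + 8 = (16*(4/3)*(16/3))*4 + 8 = (1024/9)*4 + 8 = 4096/9 + 8 = 4168/9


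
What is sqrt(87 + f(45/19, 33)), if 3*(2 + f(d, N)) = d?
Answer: sqrt(30970)/19 ≈ 9.2623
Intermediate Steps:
f(d, N) = -2 + d/3
sqrt(87 + f(45/19, 33)) = sqrt(87 + (-2 + (45/19)/3)) = sqrt(87 + (-2 + (45*(1/19))/3)) = sqrt(87 + (-2 + (1/3)*(45/19))) = sqrt(87 + (-2 + 15/19)) = sqrt(87 - 23/19) = sqrt(1630/19) = sqrt(30970)/19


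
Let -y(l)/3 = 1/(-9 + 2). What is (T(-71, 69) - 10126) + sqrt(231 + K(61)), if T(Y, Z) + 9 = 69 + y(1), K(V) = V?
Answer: -70459/7 + 2*sqrt(73) ≈ -10048.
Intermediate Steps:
y(l) = 3/7 (y(l) = -3/(-9 + 2) = -3/(-7) = -3*(-1/7) = 3/7)
T(Y, Z) = 423/7 (T(Y, Z) = -9 + (69 + 3/7) = -9 + 486/7 = 423/7)
(T(-71, 69) - 10126) + sqrt(231 + K(61)) = (423/7 - 10126) + sqrt(231 + 61) = -70459/7 + sqrt(292) = -70459/7 + 2*sqrt(73)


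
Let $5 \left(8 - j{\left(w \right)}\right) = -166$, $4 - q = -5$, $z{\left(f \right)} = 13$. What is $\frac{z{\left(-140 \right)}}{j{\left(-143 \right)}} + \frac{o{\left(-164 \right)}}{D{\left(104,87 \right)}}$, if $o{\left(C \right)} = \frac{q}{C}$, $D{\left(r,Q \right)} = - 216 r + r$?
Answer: $\frac{119179727}{377705120} \approx 0.31554$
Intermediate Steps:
$D{\left(r,Q \right)} = - 215 r$
$q = 9$ ($q = 4 - -5 = 4 + 5 = 9$)
$j{\left(w \right)} = \frac{206}{5}$ ($j{\left(w \right)} = 8 - - \frac{166}{5} = 8 + \frac{166}{5} = \frac{206}{5}$)
$o{\left(C \right)} = \frac{9}{C}$
$\frac{z{\left(-140 \right)}}{j{\left(-143 \right)}} + \frac{o{\left(-164 \right)}}{D{\left(104,87 \right)}} = \frac{13}{\frac{206}{5}} + \frac{9 \frac{1}{-164}}{\left(-215\right) 104} = 13 \cdot \frac{5}{206} + \frac{9 \left(- \frac{1}{164}\right)}{-22360} = \frac{65}{206} - - \frac{9}{3667040} = \frac{65}{206} + \frac{9}{3667040} = \frac{119179727}{377705120}$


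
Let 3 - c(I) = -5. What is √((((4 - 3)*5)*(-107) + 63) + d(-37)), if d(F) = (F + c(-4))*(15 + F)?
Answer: √166 ≈ 12.884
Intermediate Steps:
c(I) = 8 (c(I) = 3 - 1*(-5) = 3 + 5 = 8)
d(F) = (8 + F)*(15 + F) (d(F) = (F + 8)*(15 + F) = (8 + F)*(15 + F))
√((((4 - 3)*5)*(-107) + 63) + d(-37)) = √((((4 - 3)*5)*(-107) + 63) + (120 + (-37)² + 23*(-37))) = √(((1*5)*(-107) + 63) + (120 + 1369 - 851)) = √((5*(-107) + 63) + 638) = √((-535 + 63) + 638) = √(-472 + 638) = √166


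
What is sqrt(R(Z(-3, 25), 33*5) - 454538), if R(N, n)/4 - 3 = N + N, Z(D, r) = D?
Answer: 5*I*sqrt(18182) ≈ 674.2*I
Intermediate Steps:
R(N, n) = 12 + 8*N (R(N, n) = 12 + 4*(N + N) = 12 + 4*(2*N) = 12 + 8*N)
sqrt(R(Z(-3, 25), 33*5) - 454538) = sqrt((12 + 8*(-3)) - 454538) = sqrt((12 - 24) - 454538) = sqrt(-12 - 454538) = sqrt(-454550) = 5*I*sqrt(18182)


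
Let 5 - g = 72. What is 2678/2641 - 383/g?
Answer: 1190929/176947 ≈ 6.7304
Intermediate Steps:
g = -67 (g = 5 - 1*72 = 5 - 72 = -67)
2678/2641 - 383/g = 2678/2641 - 383/(-67) = 2678*(1/2641) - 383*(-1/67) = 2678/2641 + 383/67 = 1190929/176947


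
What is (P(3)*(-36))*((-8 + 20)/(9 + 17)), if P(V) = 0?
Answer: 0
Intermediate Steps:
(P(3)*(-36))*((-8 + 20)/(9 + 17)) = (0*(-36))*((-8 + 20)/(9 + 17)) = 0*(12/26) = 0*(12*(1/26)) = 0*(6/13) = 0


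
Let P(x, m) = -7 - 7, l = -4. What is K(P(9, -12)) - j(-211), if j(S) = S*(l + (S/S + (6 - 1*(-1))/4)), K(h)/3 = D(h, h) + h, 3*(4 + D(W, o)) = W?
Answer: -1327/4 ≈ -331.75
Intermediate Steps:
D(W, o) = -4 + W/3
P(x, m) = -14
K(h) = -12 + 4*h (K(h) = 3*((-4 + h/3) + h) = 3*(-4 + 4*h/3) = -12 + 4*h)
j(S) = -5*S/4 (j(S) = S*(-4 + (S/S + (6 - 1*(-1))/4)) = S*(-4 + (1 + (6 + 1)*(¼))) = S*(-4 + (1 + 7*(¼))) = S*(-4 + (1 + 7/4)) = S*(-4 + 11/4) = S*(-5/4) = -5*S/4)
K(P(9, -12)) - j(-211) = (-12 + 4*(-14)) - (-5)*(-211)/4 = (-12 - 56) - 1*1055/4 = -68 - 1055/4 = -1327/4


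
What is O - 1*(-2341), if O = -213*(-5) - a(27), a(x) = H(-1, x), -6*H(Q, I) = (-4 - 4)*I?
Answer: 3370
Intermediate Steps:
H(Q, I) = 4*I/3 (H(Q, I) = -(-4 - 4)*I/6 = -(-4)*I/3 = 4*I/3)
a(x) = 4*x/3
O = 1029 (O = -213*(-5) - 4*27/3 = 1065 - 1*36 = 1065 - 36 = 1029)
O - 1*(-2341) = 1029 - 1*(-2341) = 1029 + 2341 = 3370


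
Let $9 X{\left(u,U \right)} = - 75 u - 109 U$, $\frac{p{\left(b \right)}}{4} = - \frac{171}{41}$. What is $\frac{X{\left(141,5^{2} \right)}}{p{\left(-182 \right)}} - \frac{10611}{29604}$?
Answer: $\frac{70516403}{799308} \approx 88.222$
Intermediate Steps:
$p{\left(b \right)} = - \frac{684}{41}$ ($p{\left(b \right)} = 4 \left(- \frac{171}{41}\right) = - \frac{684}{41}$)
$X{\left(u,U \right)} = - \frac{109 U}{9} - \frac{25 u}{3}$ ($X{\left(u,U \right)} = \frac{- 75 u - 109 U}{9} = \frac{- 109 U - 75 u}{9} = - \frac{109 U}{9} - \frac{25 u}{3}$)
$\frac{X{\left(141,5^{2} \right)}}{p{\left(-182 \right)}} - \frac{10611}{29604} = \frac{- \frac{109 \cdot 5^{2}}{9} - 1175}{- \frac{684}{41}} - \frac{10611}{29604} = \left(\left(- \frac{109}{9}\right) 25 - 1175\right) \left(- \frac{41}{684}\right) - \frac{3537}{9868} = \left(- \frac{2725}{9} - 1175\right) \left(- \frac{41}{684}\right) - \frac{3537}{9868} = \left(- \frac{13300}{9}\right) \left(- \frac{41}{684}\right) - \frac{3537}{9868} = \frac{7175}{81} - \frac{3537}{9868} = \frac{70516403}{799308}$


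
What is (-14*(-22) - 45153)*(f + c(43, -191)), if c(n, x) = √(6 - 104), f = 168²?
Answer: -1265705280 - 313915*I*√2 ≈ -1.2657e+9 - 4.4394e+5*I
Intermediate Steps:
f = 28224
c(n, x) = 7*I*√2 (c(n, x) = √(-98) = 7*I*√2)
(-14*(-22) - 45153)*(f + c(43, -191)) = (-14*(-22) - 45153)*(28224 + 7*I*√2) = (308 - 45153)*(28224 + 7*I*√2) = -44845*(28224 + 7*I*√2) = -1265705280 - 313915*I*√2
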